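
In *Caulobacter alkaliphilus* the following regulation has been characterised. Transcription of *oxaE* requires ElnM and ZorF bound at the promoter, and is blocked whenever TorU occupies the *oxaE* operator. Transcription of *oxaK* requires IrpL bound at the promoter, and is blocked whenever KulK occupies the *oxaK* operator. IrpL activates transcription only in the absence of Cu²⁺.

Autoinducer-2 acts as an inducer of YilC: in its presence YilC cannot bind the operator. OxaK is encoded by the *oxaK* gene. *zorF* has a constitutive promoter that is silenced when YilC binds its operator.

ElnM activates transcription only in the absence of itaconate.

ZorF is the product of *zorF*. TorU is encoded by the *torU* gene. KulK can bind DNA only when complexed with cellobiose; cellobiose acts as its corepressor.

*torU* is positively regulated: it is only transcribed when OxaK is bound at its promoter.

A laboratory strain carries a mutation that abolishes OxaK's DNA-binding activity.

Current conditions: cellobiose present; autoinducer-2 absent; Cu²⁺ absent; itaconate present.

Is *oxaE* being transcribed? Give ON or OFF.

Itaconate is present, so ElnM is inactive.
OxaK is non-functional in this strain, so it has no effect.
Required activator OxaK is absent, so *torU* is not transcribed.
So TorU is not produced.
Autoinducer-2 is absent, so YilC is active.
With repressor YilC bound, *zorF* is not transcribed.
So ZorF is not produced.
Required activator ElnM is absent, so *oxaE* is not transcribed.

OFF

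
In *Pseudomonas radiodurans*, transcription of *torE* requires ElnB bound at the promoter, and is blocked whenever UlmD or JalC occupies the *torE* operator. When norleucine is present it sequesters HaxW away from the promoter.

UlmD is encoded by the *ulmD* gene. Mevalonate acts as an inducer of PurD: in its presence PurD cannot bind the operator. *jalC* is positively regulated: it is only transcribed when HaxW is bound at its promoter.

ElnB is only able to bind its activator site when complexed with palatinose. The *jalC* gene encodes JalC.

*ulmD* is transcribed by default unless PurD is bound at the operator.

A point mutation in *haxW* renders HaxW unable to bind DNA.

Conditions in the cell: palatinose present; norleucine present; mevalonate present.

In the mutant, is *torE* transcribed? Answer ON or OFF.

Palatinose is present, so ElnB is active.
Mevalonate is present, so PurD is inactive.
With no repressor bound, *ulmD* is transcribed.
So UlmD is produced and active.
HaxW is non-functional in this strain, so it has no effect.
Required activator HaxW is absent, so *jalC* is not transcribed.
So JalC is not produced.
With repressor UlmD bound, *torE* is not transcribed.

OFF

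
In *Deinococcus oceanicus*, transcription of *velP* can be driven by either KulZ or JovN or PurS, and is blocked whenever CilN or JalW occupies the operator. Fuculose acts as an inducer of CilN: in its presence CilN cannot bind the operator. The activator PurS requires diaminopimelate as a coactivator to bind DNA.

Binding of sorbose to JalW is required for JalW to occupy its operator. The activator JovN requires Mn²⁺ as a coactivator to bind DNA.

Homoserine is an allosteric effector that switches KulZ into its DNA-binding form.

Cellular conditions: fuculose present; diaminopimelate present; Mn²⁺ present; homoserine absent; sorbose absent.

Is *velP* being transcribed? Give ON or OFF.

ON

Fuculose is present, so CilN is inactive.
Homoserine is absent, so KulZ is inactive.
Mn²⁺ is present, so JovN is active.
Diaminopimelate is present, so PurS is active.
Sorbose is absent, so JalW is inactive.
Activator JovN is present, so *velP* is transcribed.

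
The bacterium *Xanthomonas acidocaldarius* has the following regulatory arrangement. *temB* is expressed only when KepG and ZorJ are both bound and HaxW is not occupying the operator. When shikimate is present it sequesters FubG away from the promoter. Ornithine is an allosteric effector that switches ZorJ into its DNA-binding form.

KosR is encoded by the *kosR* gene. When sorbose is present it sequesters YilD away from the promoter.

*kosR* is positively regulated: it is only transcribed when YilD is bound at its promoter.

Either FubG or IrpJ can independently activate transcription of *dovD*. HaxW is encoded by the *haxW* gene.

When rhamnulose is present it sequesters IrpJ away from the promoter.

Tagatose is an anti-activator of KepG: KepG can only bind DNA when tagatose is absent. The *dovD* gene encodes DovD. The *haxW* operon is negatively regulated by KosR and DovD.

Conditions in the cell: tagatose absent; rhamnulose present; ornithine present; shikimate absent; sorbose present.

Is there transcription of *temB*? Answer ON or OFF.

ON

Sorbose is present, so YilD is inactive.
Required activator YilD is absent, so *kosR* is not transcribed.
So KosR is not produced.
Shikimate is absent, so FubG is active.
Rhamnulose is present, so IrpJ is inactive.
Activator FubG is present, so *dovD* is transcribed.
So DovD is produced and active.
With repressor DovD bound, *haxW* is not transcribed.
So HaxW is not produced.
Tagatose is absent, so KepG is active.
Ornithine is present, so ZorJ is active.
No repressor is bound and KepG and ZorJ are active, so *temB* is transcribed.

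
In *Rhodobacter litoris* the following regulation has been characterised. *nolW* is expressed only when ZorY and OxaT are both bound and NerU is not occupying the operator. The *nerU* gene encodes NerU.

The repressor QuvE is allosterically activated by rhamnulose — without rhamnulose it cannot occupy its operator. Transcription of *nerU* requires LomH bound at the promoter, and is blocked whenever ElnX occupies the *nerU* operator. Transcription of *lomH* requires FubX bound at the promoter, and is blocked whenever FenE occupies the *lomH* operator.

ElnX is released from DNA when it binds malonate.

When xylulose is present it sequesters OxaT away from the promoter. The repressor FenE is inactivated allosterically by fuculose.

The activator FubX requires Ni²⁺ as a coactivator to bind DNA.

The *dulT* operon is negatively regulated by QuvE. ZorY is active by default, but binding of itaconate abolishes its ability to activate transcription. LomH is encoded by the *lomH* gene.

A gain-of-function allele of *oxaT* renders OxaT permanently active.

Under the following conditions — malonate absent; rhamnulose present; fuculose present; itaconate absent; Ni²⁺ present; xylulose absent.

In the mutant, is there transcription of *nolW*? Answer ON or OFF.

ON

Ni²⁺ is present, so FubX is active.
Fuculose is present, so FenE is inactive.
No repressor is bound and FubX is active, so *lomH* is transcribed.
So LomH is produced and active.
Malonate is absent, so ElnX is active.
With repressor ElnX bound, *nerU* is not transcribed.
So NerU is not produced.
Itaconate is absent, so ZorY is active.
OxaT is constitutively active in this strain.
No repressor is bound and ZorY and OxaT are active, so *nolW* is transcribed.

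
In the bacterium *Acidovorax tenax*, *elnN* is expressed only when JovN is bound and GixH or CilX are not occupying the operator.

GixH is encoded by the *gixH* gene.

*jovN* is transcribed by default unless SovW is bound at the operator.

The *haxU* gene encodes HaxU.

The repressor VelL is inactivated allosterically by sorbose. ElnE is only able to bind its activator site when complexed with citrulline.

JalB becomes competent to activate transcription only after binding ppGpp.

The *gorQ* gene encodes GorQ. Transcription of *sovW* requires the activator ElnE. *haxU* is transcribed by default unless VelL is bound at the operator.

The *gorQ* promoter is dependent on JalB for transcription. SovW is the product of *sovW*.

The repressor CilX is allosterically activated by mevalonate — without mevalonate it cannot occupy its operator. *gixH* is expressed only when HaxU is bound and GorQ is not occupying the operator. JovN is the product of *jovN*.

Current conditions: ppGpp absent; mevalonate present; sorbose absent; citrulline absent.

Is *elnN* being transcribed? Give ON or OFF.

Sorbose is absent, so VelL is active.
With repressor VelL bound, *haxU* is not transcribed.
So HaxU is not produced.
ppGpp is absent, so JalB is inactive.
Required activator JalB is absent, so *gorQ* is not transcribed.
So GorQ is not produced.
Required activator HaxU is absent, so *gixH* is not transcribed.
So GixH is not produced.
Citrulline is absent, so ElnE is inactive.
Required activator ElnE is absent, so *sovW* is not transcribed.
So SovW is not produced.
With no repressor bound, *jovN* is transcribed.
So JovN is produced and active.
Mevalonate is present, so CilX is active.
With repressor CilX bound, *elnN* is not transcribed.

OFF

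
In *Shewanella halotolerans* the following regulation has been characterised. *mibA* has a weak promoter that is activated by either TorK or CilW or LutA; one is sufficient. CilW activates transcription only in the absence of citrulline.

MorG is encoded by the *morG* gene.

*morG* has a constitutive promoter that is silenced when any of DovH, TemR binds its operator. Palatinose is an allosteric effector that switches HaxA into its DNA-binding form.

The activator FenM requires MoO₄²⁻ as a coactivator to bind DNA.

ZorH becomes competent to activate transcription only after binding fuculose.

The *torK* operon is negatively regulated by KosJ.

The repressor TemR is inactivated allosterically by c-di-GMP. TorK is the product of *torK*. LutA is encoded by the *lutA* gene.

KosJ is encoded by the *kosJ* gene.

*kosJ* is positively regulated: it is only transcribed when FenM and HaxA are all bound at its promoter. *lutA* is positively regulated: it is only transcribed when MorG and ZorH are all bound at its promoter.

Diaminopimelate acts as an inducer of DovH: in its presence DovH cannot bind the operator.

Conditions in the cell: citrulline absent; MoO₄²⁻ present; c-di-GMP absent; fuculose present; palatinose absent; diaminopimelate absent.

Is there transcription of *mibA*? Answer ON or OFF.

ON

MoO₄²⁻ is present, so FenM is active.
Palatinose is absent, so HaxA is inactive.
Required activator HaxA is absent, so *kosJ* is not transcribed.
So KosJ is not produced.
With no repressor bound, *torK* is transcribed.
So TorK is produced and active.
Citrulline is absent, so CilW is active.
Diaminopimelate is absent, so DovH is active.
c-di-GMP is absent, so TemR is active.
With repressor DovH bound, *morG* is not transcribed.
So MorG is not produced.
Fuculose is present, so ZorH is active.
Required activator MorG is absent, so *lutA* is not transcribed.
So LutA is not produced.
Activator TorK is present, so *mibA* is transcribed.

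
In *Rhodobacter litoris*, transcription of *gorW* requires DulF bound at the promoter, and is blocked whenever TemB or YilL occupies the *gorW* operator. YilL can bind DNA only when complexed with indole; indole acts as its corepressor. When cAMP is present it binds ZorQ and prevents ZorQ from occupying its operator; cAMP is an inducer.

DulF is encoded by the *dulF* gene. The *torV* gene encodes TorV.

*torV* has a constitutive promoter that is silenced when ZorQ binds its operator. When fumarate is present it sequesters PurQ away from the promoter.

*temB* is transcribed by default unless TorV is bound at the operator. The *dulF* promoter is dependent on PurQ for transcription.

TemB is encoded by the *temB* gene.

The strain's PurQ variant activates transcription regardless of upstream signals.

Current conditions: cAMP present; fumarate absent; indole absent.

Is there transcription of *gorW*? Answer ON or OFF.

cAMP is present, so ZorQ is inactive.
With no repressor bound, *torV* is transcribed.
So TorV is produced and active.
With repressor TorV bound, *temB* is not transcribed.
So TemB is not produced.
PurQ is constitutively active in this strain.
No repressor is bound and PurQ is active, so *dulF* is transcribed.
So DulF is produced and active.
Indole is absent, so YilL is inactive.
No repressor is bound and DulF is active, so *gorW* is transcribed.

ON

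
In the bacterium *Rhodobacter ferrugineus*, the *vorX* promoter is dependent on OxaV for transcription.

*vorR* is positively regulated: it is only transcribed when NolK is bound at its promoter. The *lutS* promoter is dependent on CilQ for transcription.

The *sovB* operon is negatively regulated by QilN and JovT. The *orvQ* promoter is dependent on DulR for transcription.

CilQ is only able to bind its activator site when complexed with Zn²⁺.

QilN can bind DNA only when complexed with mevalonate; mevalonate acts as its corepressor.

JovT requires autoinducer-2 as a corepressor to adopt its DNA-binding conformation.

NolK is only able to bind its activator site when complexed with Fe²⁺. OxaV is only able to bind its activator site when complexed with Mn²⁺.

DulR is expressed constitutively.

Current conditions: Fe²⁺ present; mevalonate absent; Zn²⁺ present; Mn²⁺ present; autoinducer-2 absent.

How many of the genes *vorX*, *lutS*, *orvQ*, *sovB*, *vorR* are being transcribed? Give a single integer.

Mn²⁺ is present, so OxaV is active.
No repressor is bound and OxaV is active, so *vorX* is transcribed.
→ *vorX* is ON.
Zn²⁺ is present, so CilQ is active.
No repressor is bound and CilQ is active, so *lutS* is transcribed.
→ *lutS* is ON.
DulR is produced constitutively and is active.
No repressor is bound and DulR is active, so *orvQ* is transcribed.
→ *orvQ* is ON.
Mevalonate is absent, so QilN is inactive.
Autoinducer-2 is absent, so JovT is inactive.
With no repressor bound, *sovB* is transcribed.
→ *sovB* is ON.
Fe²⁺ is present, so NolK is active.
No repressor is bound and NolK is active, so *vorR* is transcribed.
→ *vorR* is ON.
5 of the 5 genes are transcribed.

5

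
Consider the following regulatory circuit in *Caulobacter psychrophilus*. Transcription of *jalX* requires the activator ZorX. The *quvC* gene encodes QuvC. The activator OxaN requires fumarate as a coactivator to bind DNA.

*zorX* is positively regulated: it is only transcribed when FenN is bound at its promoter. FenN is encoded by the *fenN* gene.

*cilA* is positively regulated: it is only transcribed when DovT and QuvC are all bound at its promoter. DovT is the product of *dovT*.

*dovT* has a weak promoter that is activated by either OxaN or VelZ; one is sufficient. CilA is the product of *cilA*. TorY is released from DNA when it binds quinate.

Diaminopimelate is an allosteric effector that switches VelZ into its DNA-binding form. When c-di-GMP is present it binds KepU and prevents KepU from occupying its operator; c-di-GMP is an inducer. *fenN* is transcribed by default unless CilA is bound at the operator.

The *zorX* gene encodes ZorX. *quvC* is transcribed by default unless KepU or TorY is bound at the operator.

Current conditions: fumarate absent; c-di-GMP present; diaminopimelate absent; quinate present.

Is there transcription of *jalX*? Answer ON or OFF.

Fumarate is absent, so OxaN is inactive.
Diaminopimelate is absent, so VelZ is inactive.
No activator is available at the *dovT* promoter, so *dovT* is not transcribed.
So DovT is not produced.
c-di-GMP is present, so KepU is inactive.
Quinate is present, so TorY is inactive.
With no repressor bound, *quvC* is transcribed.
So QuvC is produced and active.
Required activator DovT is absent, so *cilA* is not transcribed.
So CilA is not produced.
With no repressor bound, *fenN* is transcribed.
So FenN is produced and active.
No repressor is bound and FenN is active, so *zorX* is transcribed.
So ZorX is produced and active.
No repressor is bound and ZorX is active, so *jalX* is transcribed.

ON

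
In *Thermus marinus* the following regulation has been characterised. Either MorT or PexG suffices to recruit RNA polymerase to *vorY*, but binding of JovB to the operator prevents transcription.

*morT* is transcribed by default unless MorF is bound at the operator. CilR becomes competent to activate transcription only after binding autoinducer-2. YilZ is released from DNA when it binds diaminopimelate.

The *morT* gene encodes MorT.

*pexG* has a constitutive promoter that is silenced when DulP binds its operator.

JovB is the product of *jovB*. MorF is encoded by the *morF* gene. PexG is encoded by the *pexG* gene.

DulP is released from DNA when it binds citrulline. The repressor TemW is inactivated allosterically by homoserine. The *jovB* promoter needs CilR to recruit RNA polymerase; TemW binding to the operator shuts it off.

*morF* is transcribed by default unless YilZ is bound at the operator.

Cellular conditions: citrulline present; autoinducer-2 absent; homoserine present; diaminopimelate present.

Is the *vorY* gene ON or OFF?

Diaminopimelate is present, so YilZ is inactive.
With no repressor bound, *morF* is transcribed.
So MorF is produced and active.
With repressor MorF bound, *morT* is not transcribed.
So MorT is not produced.
Autoinducer-2 is absent, so CilR is inactive.
Homoserine is present, so TemW is inactive.
Required activator CilR is absent, so *jovB* is not transcribed.
So JovB is not produced.
Citrulline is present, so DulP is inactive.
With no repressor bound, *pexG* is transcribed.
So PexG is produced and active.
Activator PexG is present, so *vorY* is transcribed.

ON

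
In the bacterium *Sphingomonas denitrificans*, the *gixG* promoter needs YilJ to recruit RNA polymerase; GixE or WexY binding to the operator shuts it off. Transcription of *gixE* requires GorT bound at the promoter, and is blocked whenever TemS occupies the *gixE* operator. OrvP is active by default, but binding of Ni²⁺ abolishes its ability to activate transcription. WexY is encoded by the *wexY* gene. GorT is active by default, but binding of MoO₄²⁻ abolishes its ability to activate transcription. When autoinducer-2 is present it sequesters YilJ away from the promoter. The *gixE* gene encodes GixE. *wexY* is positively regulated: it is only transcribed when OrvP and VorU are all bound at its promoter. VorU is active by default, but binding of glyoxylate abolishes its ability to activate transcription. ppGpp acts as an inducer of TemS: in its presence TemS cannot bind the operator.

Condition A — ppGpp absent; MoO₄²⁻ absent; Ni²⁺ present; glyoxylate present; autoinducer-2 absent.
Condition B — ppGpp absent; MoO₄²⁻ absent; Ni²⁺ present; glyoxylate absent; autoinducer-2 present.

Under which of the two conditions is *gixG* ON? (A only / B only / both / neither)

A only

Condition A:
ppGpp is absent, so TemS is active.
MoO₄²⁻ is absent, so GorT is active.
With repressor TemS bound, *gixE* is not transcribed.
So GixE is not produced.
Ni²⁺ is present, so OrvP is inactive.
Glyoxylate is present, so VorU is inactive.
Required activator OrvP is absent, so *wexY* is not transcribed.
So WexY is not produced.
Autoinducer-2 is absent, so YilJ is active.
No repressor is bound and YilJ is active, so *gixG* is transcribed.
→ *gixG* is ON in A.
Condition B:
ppGpp is absent, so TemS is active.
MoO₄²⁻ is absent, so GorT is active.
With repressor TemS bound, *gixE* is not transcribed.
So GixE is not produced.
Ni²⁺ is present, so OrvP is inactive.
Glyoxylate is absent, so VorU is active.
Required activator OrvP is absent, so *wexY* is not transcribed.
So WexY is not produced.
Autoinducer-2 is present, so YilJ is inactive.
Required activator YilJ is absent, so *gixG* is not transcribed.
→ *gixG* is OFF in B.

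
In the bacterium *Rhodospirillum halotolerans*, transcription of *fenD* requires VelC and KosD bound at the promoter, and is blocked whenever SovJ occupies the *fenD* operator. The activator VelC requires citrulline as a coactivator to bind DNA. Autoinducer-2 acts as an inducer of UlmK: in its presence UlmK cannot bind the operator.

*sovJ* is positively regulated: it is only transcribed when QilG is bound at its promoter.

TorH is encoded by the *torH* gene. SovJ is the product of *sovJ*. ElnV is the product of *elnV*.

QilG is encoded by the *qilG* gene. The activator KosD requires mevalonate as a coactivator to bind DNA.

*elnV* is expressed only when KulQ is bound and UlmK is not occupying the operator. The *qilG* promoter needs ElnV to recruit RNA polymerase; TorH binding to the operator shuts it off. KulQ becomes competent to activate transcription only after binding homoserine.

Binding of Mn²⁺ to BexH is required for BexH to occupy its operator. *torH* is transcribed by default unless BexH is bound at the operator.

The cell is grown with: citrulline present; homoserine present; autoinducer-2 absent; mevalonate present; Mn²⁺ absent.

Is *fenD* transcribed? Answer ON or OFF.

ON

Autoinducer-2 is absent, so UlmK is active.
Homoserine is present, so KulQ is active.
With repressor UlmK bound, *elnV* is not transcribed.
So ElnV is not produced.
Mn²⁺ is absent, so BexH is inactive.
With no repressor bound, *torH* is transcribed.
So TorH is produced and active.
With repressor TorH bound, *qilG* is not transcribed.
So QilG is not produced.
Required activator QilG is absent, so *sovJ* is not transcribed.
So SovJ is not produced.
Citrulline is present, so VelC is active.
Mevalonate is present, so KosD is active.
No repressor is bound and VelC and KosD are active, so *fenD* is transcribed.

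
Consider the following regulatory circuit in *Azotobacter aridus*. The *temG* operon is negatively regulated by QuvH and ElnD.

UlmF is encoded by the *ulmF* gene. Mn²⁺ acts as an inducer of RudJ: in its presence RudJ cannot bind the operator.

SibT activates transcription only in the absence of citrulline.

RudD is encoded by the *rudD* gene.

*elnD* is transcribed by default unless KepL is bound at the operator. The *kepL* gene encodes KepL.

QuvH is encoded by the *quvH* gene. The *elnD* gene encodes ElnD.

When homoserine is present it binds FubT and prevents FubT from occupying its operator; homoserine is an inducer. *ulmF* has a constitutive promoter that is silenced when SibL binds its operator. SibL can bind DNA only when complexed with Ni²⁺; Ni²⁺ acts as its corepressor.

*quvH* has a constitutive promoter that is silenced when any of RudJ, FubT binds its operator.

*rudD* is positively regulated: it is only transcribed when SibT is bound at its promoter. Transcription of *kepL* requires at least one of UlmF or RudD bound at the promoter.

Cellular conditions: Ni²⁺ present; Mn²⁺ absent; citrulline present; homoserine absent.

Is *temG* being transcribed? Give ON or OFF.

OFF

Mn²⁺ is absent, so RudJ is active.
Homoserine is absent, so FubT is active.
With repressor RudJ bound, *quvH* is not transcribed.
So QuvH is not produced.
Ni²⁺ is present, so SibL is active.
With repressor SibL bound, *ulmF* is not transcribed.
So UlmF is not produced.
Citrulline is present, so SibT is inactive.
Required activator SibT is absent, so *rudD* is not transcribed.
So RudD is not produced.
No activator is available at the *kepL* promoter, so *kepL* is not transcribed.
So KepL is not produced.
With no repressor bound, *elnD* is transcribed.
So ElnD is produced and active.
With repressor ElnD bound, *temG* is not transcribed.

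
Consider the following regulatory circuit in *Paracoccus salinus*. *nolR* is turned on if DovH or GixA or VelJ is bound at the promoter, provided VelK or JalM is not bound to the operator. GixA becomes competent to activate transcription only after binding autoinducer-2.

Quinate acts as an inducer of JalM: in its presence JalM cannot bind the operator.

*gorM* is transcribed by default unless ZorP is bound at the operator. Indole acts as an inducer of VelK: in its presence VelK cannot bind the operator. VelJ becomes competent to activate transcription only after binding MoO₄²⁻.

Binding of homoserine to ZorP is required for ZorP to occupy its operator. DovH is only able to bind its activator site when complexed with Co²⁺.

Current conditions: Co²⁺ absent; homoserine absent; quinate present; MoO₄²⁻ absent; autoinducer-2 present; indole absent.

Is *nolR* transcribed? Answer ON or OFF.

Co²⁺ is absent, so DovH is inactive.
Indole is absent, so VelK is active.
Autoinducer-2 is present, so GixA is active.
MoO₄²⁻ is absent, so VelJ is inactive.
Quinate is present, so JalM is inactive.
With repressor VelK bound, *nolR* is not transcribed.

OFF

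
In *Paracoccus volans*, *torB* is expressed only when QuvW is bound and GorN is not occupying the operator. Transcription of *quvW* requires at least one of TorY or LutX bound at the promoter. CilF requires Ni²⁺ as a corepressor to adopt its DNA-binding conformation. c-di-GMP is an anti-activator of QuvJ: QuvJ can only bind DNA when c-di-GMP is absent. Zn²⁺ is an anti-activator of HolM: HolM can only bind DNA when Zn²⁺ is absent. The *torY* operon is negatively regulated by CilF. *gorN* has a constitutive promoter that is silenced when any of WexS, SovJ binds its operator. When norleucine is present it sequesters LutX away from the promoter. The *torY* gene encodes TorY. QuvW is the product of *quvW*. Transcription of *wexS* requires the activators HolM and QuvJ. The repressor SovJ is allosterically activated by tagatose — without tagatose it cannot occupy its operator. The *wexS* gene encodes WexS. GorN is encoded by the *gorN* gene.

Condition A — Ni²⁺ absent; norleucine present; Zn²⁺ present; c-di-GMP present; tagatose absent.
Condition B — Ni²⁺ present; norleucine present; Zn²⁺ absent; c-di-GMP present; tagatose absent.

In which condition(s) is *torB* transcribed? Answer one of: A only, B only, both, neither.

Condition A:
Ni²⁺ is absent, so CilF is inactive.
With no repressor bound, *torY* is transcribed.
So TorY is produced and active.
Norleucine is present, so LutX is inactive.
Activator TorY is present, so *quvW* is transcribed.
So QuvW is produced and active.
Zn²⁺ is present, so HolM is inactive.
c-di-GMP is present, so QuvJ is inactive.
Required activator HolM is absent, so *wexS* is not transcribed.
So WexS is not produced.
Tagatose is absent, so SovJ is inactive.
With no repressor bound, *gorN* is transcribed.
So GorN is produced and active.
With repressor GorN bound, *torB* is not transcribed.
→ *torB* is OFF in A.
Condition B:
Ni²⁺ is present, so CilF is active.
With repressor CilF bound, *torY* is not transcribed.
So TorY is not produced.
Norleucine is present, so LutX is inactive.
No activator is available at the *quvW* promoter, so *quvW* is not transcribed.
So QuvW is not produced.
Zn²⁺ is absent, so HolM is active.
c-di-GMP is present, so QuvJ is inactive.
Required activator QuvJ is absent, so *wexS* is not transcribed.
So WexS is not produced.
Tagatose is absent, so SovJ is inactive.
With no repressor bound, *gorN* is transcribed.
So GorN is produced and active.
With repressor GorN bound, *torB* is not transcribed.
→ *torB* is OFF in B.

neither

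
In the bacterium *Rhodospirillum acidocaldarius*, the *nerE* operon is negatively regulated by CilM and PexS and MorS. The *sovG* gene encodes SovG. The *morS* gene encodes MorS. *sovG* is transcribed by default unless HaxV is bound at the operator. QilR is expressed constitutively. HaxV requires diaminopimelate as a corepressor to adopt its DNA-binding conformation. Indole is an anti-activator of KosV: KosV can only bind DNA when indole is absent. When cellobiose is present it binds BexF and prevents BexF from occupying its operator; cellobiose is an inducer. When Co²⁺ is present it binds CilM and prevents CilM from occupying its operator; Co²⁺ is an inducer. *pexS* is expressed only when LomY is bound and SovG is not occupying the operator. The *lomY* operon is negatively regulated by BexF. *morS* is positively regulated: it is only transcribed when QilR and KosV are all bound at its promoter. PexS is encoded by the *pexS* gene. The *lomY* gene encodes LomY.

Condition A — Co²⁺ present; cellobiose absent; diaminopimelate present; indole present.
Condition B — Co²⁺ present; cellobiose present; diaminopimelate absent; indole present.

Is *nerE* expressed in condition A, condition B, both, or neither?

both

Condition A:
Co²⁺ is present, so CilM is inactive.
Cellobiose is absent, so BexF is active.
With repressor BexF bound, *lomY* is not transcribed.
So LomY is not produced.
Diaminopimelate is present, so HaxV is active.
With repressor HaxV bound, *sovG* is not transcribed.
So SovG is not produced.
Required activator LomY is absent, so *pexS* is not transcribed.
So PexS is not produced.
QilR is produced constitutively and is active.
Indole is present, so KosV is inactive.
Required activator KosV is absent, so *morS* is not transcribed.
So MorS is not produced.
With no repressor bound, *nerE* is transcribed.
→ *nerE* is ON in A.
Condition B:
Co²⁺ is present, so CilM is inactive.
Cellobiose is present, so BexF is inactive.
With no repressor bound, *lomY* is transcribed.
So LomY is produced and active.
Diaminopimelate is absent, so HaxV is inactive.
With no repressor bound, *sovG* is transcribed.
So SovG is produced and active.
With repressor SovG bound, *pexS* is not transcribed.
So PexS is not produced.
QilR is produced constitutively and is active.
Indole is present, so KosV is inactive.
Required activator KosV is absent, so *morS* is not transcribed.
So MorS is not produced.
With no repressor bound, *nerE* is transcribed.
→ *nerE* is ON in B.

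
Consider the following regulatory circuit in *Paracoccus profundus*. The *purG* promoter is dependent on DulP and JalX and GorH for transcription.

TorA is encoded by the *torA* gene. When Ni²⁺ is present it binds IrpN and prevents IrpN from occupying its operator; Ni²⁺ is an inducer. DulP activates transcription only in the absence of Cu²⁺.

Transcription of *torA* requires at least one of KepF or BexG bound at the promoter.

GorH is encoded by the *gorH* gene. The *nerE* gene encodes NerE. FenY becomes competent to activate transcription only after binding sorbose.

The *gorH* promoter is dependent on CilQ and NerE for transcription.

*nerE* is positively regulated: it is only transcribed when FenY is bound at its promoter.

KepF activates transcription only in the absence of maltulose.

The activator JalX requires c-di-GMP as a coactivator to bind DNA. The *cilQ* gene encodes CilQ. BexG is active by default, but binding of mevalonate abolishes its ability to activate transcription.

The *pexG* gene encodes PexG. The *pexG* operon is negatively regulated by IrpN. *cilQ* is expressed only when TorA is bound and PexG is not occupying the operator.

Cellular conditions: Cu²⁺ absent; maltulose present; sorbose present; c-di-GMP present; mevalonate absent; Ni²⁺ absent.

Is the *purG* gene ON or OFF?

ON

Cu²⁺ is absent, so DulP is active.
c-di-GMP is present, so JalX is active.
Maltulose is present, so KepF is inactive.
Mevalonate is absent, so BexG is active.
Activator BexG is present, so *torA* is transcribed.
So TorA is produced and active.
Ni²⁺ is absent, so IrpN is active.
With repressor IrpN bound, *pexG* is not transcribed.
So PexG is not produced.
No repressor is bound and TorA is active, so *cilQ* is transcribed.
So CilQ is produced and active.
Sorbose is present, so FenY is active.
No repressor is bound and FenY is active, so *nerE* is transcribed.
So NerE is produced and active.
No repressor is bound and CilQ and NerE are active, so *gorH* is transcribed.
So GorH is produced and active.
No repressor is bound and DulP and JalX and GorH are active, so *purG* is transcribed.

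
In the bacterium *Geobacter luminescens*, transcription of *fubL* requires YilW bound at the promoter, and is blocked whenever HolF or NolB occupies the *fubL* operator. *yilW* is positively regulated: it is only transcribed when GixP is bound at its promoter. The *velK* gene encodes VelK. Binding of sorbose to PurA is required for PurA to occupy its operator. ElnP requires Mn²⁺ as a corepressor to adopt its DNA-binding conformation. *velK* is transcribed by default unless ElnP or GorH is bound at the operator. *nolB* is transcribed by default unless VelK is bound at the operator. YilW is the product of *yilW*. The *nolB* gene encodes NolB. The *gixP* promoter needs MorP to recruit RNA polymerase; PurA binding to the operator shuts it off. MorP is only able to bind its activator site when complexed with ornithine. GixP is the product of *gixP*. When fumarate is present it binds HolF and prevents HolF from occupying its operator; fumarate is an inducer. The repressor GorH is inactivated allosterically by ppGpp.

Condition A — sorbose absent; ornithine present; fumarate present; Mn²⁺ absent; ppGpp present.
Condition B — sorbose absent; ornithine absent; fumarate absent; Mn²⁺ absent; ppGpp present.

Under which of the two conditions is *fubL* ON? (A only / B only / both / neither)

A only

Condition A:
Sorbose is absent, so PurA is inactive.
Ornithine is present, so MorP is active.
No repressor is bound and MorP is active, so *gixP* is transcribed.
So GixP is produced and active.
No repressor is bound and GixP is active, so *yilW* is transcribed.
So YilW is produced and active.
Fumarate is present, so HolF is inactive.
Mn²⁺ is absent, so ElnP is inactive.
ppGpp is present, so GorH is inactive.
With no repressor bound, *velK* is transcribed.
So VelK is produced and active.
With repressor VelK bound, *nolB* is not transcribed.
So NolB is not produced.
No repressor is bound and YilW is active, so *fubL* is transcribed.
→ *fubL* is ON in A.
Condition B:
Sorbose is absent, so PurA is inactive.
Ornithine is absent, so MorP is inactive.
Required activator MorP is absent, so *gixP* is not transcribed.
So GixP is not produced.
Required activator GixP is absent, so *yilW* is not transcribed.
So YilW is not produced.
Fumarate is absent, so HolF is active.
Mn²⁺ is absent, so ElnP is inactive.
ppGpp is present, so GorH is inactive.
With no repressor bound, *velK* is transcribed.
So VelK is produced and active.
With repressor VelK bound, *nolB* is not transcribed.
So NolB is not produced.
With repressor HolF bound, *fubL* is not transcribed.
→ *fubL* is OFF in B.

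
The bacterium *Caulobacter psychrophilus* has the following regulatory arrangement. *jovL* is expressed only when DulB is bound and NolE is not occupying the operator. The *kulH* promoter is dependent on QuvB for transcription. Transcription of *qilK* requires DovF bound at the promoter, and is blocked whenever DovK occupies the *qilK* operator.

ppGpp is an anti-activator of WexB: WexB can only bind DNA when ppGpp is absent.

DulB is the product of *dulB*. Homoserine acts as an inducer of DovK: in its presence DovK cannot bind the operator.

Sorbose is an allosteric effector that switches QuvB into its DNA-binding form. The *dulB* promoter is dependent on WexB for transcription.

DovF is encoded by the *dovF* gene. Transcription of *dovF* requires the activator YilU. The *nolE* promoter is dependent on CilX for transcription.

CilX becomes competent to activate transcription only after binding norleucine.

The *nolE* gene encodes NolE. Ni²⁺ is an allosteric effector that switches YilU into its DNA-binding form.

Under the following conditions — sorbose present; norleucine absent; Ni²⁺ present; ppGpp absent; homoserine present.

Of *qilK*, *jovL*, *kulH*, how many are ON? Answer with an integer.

Homoserine is present, so DovK is inactive.
Ni²⁺ is present, so YilU is active.
No repressor is bound and YilU is active, so *dovF* is transcribed.
So DovF is produced and active.
No repressor is bound and DovF is active, so *qilK* is transcribed.
→ *qilK* is ON.
Norleucine is absent, so CilX is inactive.
Required activator CilX is absent, so *nolE* is not transcribed.
So NolE is not produced.
ppGpp is absent, so WexB is active.
No repressor is bound and WexB is active, so *dulB* is transcribed.
So DulB is produced and active.
No repressor is bound and DulB is active, so *jovL* is transcribed.
→ *jovL* is ON.
Sorbose is present, so QuvB is active.
No repressor is bound and QuvB is active, so *kulH* is transcribed.
→ *kulH* is ON.
3 of the 3 genes are transcribed.

3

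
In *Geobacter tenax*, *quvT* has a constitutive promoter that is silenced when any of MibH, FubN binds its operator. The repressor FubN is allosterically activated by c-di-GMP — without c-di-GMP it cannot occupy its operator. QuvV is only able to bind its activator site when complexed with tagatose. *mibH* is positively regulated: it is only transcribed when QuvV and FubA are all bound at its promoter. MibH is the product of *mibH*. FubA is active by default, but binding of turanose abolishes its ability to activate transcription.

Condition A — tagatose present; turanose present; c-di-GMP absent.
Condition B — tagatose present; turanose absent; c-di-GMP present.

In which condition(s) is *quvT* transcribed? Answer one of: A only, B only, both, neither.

Condition A:
Tagatose is present, so QuvV is active.
Turanose is present, so FubA is inactive.
Required activator FubA is absent, so *mibH* is not transcribed.
So MibH is not produced.
c-di-GMP is absent, so FubN is inactive.
With no repressor bound, *quvT* is transcribed.
→ *quvT* is ON in A.
Condition B:
Tagatose is present, so QuvV is active.
Turanose is absent, so FubA is active.
No repressor is bound and QuvV and FubA are active, so *mibH* is transcribed.
So MibH is produced and active.
c-di-GMP is present, so FubN is active.
With repressor MibH bound, *quvT* is not transcribed.
→ *quvT* is OFF in B.

A only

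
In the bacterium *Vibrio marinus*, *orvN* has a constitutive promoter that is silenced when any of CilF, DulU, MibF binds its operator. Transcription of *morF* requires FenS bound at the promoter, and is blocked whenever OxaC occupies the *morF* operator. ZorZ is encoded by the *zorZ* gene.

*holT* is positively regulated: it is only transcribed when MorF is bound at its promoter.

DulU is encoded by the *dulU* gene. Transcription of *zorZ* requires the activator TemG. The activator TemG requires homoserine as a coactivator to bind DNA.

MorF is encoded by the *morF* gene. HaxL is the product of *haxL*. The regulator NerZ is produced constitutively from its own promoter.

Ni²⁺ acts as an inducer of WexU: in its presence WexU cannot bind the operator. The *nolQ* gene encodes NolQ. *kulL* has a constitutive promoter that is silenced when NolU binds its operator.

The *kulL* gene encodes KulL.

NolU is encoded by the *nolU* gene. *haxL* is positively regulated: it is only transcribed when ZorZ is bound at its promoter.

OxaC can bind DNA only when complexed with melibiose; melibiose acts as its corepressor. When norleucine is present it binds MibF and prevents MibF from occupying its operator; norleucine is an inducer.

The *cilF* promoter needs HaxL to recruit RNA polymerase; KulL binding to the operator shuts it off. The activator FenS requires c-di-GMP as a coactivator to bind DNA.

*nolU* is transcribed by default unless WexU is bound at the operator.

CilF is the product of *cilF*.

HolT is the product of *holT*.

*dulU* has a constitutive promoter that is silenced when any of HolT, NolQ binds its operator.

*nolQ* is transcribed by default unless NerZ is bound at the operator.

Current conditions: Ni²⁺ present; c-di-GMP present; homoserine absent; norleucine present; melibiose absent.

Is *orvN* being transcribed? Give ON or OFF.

ON

Ni²⁺ is present, so WexU is inactive.
With no repressor bound, *nolU* is transcribed.
So NolU is produced and active.
With repressor NolU bound, *kulL* is not transcribed.
So KulL is not produced.
Homoserine is absent, so TemG is inactive.
Required activator TemG is absent, so *zorZ* is not transcribed.
So ZorZ is not produced.
Required activator ZorZ is absent, so *haxL* is not transcribed.
So HaxL is not produced.
Required activator HaxL is absent, so *cilF* is not transcribed.
So CilF is not produced.
c-di-GMP is present, so FenS is active.
Melibiose is absent, so OxaC is inactive.
No repressor is bound and FenS is active, so *morF* is transcribed.
So MorF is produced and active.
No repressor is bound and MorF is active, so *holT* is transcribed.
So HolT is produced and active.
NerZ is produced constitutively and is active.
With repressor NerZ bound, *nolQ* is not transcribed.
So NolQ is not produced.
With repressor HolT bound, *dulU* is not transcribed.
So DulU is not produced.
Norleucine is present, so MibF is inactive.
With no repressor bound, *orvN* is transcribed.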